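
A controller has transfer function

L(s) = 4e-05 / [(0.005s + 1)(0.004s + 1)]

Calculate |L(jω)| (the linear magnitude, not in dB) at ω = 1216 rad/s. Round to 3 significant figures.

At ω = 1216 rad/s:
pole (1 + j1216·0.005) = 1 + j6.08 → |·| ≈ 6.1617, ∠ ≈ 80.66°
pole (1 + j1216·0.004) = 1 + j4.864 → |·| ≈ 4.9657, ∠ ≈ 78.38°
|L| = 4e-05 · 1 / (6.1617 · 4.9657) ≈ 1.3073e-06

1.31e-06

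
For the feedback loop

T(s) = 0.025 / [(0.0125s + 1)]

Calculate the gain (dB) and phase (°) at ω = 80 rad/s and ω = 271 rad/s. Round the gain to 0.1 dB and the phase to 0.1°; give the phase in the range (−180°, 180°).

At ω = 80 rad/s:
pole (1 + j80·0.0125) = 1 + j1 → |·| ≈ 1.4142, ∠ ≈ 45.00°
|T| = 0.025 · 1 / (1.4142) ≈ 0.017678
Gain = 20 log₁₀(0.017678) ≈ -35.05 dB
∠T = (0°) − (45.00°) = -45.00°

At ω = 271 rad/s:
pole (1 + j271·0.0125) = 1 + j3.3875 → |·| ≈ 3.532, ∠ ≈ 73.55°
|T| = 0.025 · 1 / (3.532) ≈ 0.0070781
Gain = 20 log₁₀(0.0070781) ≈ -43.00 dB
∠T = (0°) − (73.55°) = -73.55°

ω = 80: -35.1 dB, -45.0°; ω = 271: -43.0 dB, -73.6°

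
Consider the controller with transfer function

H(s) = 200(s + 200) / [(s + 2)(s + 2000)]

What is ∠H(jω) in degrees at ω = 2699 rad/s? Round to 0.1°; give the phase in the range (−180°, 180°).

-57.7°

At s = jω = j2699:
zero (s+200): 200 + j2699 → |·| = √(200²+2699²) = √7324601 ≈ 2706.4, ∠ = arctan(2699/200) ≈ 85.76°
pole (s+2): 2 + j2699 → |·| = √(2²+2699²) = √7284605 ≈ 2699, ∠ = arctan(2699/2) ≈ 89.96°
pole (s+2000): 2000 + j2699 → |·| = √(2000²+2699²) = √11284601 ≈ 3359.3, ∠ = arctan(2699/2000) ≈ 53.46°
∠H = 85.76° − 143.42° = -57.66°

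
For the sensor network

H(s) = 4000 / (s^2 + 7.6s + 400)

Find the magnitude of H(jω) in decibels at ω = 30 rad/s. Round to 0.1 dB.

17.2 dB

At s = jω = j30:
quadratic: (j30)² + 7.6·j30 + 400 = -500 + j228 → |·| ≈ 549.53, ∠ ≈ 155.49°
|H| = 4000 / 549.53 ≈ 7.2789
Gain = 20 log₁₀(7.2789) ≈ 17.24 dB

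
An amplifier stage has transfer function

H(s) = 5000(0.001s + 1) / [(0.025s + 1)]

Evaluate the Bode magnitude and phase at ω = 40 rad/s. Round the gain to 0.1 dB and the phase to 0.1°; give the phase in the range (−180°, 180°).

71.0 dB, -42.7°

At ω = 40 rad/s:
zero (1 + j40·0.001) = 1 + j0.04 → |·| ≈ 1.0008, ∠ ≈ 2.29°
pole (1 + j40·0.025) = 1 + j1 → |·| ≈ 1.4142, ∠ ≈ 45.00°
|H| = 5000 · 1.0008 / (1.4142) ≈ 3538.4
Gain = 20 log₁₀(3538.4) ≈ 70.98 dB
∠H = (2.29°) − (45.00°) = -42.71°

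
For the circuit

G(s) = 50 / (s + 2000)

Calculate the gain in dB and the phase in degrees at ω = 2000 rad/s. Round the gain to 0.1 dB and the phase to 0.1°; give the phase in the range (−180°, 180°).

-35.1 dB, -45.0°

At s = jω = j2000:
pole (s+2000): 2000 + j2000 → |·| = √(2000²+2000²) = √8000000 ≈ 2828.4, ∠ = arctan(2000/2000) ≈ 45.00°
|G| = 50 / 2828.4 ≈ 0.017678
Gain = 20 log₁₀(0.017678) ≈ -35.05 dB
∠G = 0.00° − 45.00° = -45.00°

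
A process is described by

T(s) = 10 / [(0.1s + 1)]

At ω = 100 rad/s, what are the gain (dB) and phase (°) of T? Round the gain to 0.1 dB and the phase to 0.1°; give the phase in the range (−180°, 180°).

-0.0 dB, -84.3°

At ω = 100 rad/s:
pole (1 + j100·0.1) = 1 + j10 → |·| ≈ 10.05, ∠ ≈ 84.29°
|T| = 10 · 1 / (10.05) ≈ 0.99502
Gain = 20 log₁₀(0.99502) ≈ -0.04 dB
∠T = (0°) − (84.29°) = -84.29°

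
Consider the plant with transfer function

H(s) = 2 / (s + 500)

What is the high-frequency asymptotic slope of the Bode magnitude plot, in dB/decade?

Each pole contributes −20 dB/decade at high frequency; each zero contributes +20 dB/decade.
Net: 0 zero(s) − 1 pole(s) → -20 dB/decade.

-20 dB/decade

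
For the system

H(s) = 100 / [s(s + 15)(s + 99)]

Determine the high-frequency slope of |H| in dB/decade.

-60 dB/decade

Each pole contributes −20 dB/decade at high frequency; each zero contributes +20 dB/decade.
Net: 0 zero(s) − 3 pole(s) → -60 dB/decade.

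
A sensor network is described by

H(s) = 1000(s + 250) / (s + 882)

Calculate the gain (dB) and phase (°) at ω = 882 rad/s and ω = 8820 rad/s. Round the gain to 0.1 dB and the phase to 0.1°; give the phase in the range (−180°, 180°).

At s = jω = j882:
zero (s+250): 250 + j882 → |·| = √(250²+882²) = √840424 ≈ 916.75, ∠ = arctan(882/250) ≈ 74.17°
pole (s+882): 882 + j882 → |·| = √(882²+882²) = √1555848 ≈ 1247.3, ∠ = arctan(882/882) ≈ 45.00°
|H| = 1000 · 916.75 / 1247.3 ≈ 734.99
Gain = 20 log₁₀(734.99) ≈ 57.33 dB
∠H = 74.17° − 45.00° = 29.17°

At s = jω = j8820:
zero (s+250): 250 + j8820 → |·| = √(250²+8820²) = √77854900 ≈ 8823.5, ∠ = arctan(8820/250) ≈ 88.38°
pole (s+882): 882 + j8820 → |·| = √(882²+8820²) = √78570324 ≈ 8864, ∠ = arctan(8820/882) ≈ 84.29°
|H| = 1000 · 8823.5 / 8864 ≈ 995.43
Gain = 20 log₁₀(995.43) ≈ 59.96 dB
∠H = 88.38° − 84.29° = 4.09°

ω = 882: 57.3 dB, 29.2°; ω = 8820: 60.0 dB, 4.1°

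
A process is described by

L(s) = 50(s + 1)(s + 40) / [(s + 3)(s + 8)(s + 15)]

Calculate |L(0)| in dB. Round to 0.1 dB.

L(0) = 50·1·40 / (3·8·15) ≈ 5.5556
20 log₁₀(5.5556) ≈ 14.89 dB

14.9 dB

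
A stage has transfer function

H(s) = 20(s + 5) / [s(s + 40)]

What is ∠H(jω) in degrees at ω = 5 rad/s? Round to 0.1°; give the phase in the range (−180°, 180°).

At s = jω = j5:
zero (s+5): 5 + j5 → |·| = √(5²+5²) = √50 ≈ 7.0711, ∠ = arctan(5/5) ≈ 45.00°
pole (s+40): 40 + j5 → |·| = √(40²+5²) = √1625 ≈ 40.311, ∠ = arctan(5/40) ≈ 7.13°
pole at origin: |s| = 5, ∠ = 90.00° (in denominator)
∠H = 45.00° − 97.13° = -52.13°

-52.1°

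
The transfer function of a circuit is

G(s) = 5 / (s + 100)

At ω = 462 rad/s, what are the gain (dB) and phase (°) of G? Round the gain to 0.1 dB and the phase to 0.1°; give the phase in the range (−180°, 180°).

-39.5 dB, -77.8°

Substitute s = j462:
Numerator: 5 = 5 + j0
Denominator: (j462) + 100 = 100 + j462
|N| = √(5² + 0²) ≈ 5, ∠N ≈ 0.00°
|D| = √(100² + 462²) ≈ 472.7, ∠D ≈ 77.79°
|G| = 5 / 472.7 ≈ 0.010578
Gain = 20 log₁₀(0.010578) ≈ -39.51 dB
∠G = 0.00° − 77.79° = -77.79°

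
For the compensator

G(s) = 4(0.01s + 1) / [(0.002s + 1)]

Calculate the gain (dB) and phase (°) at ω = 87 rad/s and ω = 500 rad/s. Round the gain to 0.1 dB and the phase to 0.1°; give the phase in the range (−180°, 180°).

At ω = 87 rad/s:
zero (1 + j87·0.01) = 1 + j0.87 → |·| ≈ 1.3255, ∠ ≈ 41.02°
pole (1 + j87·0.002) = 1 + j0.174 → |·| ≈ 1.015, ∠ ≈ 9.87°
|G| = 4 · 1.3255 / (1.015) ≈ 5.2236
Gain = 20 log₁₀(5.2236) ≈ 14.36 dB
∠G = (41.02°) − (9.87°) = 31.15°

At ω = 500 rad/s:
zero (1 + j500·0.01) = 1 + j5 → |·| ≈ 5.099, ∠ ≈ 78.69°
pole (1 + j500·0.002) = 1 + j1 → |·| ≈ 1.4142, ∠ ≈ 45.00°
|G| = 4 · 5.099 / (1.4142) ≈ 14.422
Gain = 20 log₁₀(14.422) ≈ 23.18 dB
∠G = (78.69°) − (45.00°) = 33.69°

ω = 87: 14.4 dB, 31.2°; ω = 500: 23.2 dB, 33.7°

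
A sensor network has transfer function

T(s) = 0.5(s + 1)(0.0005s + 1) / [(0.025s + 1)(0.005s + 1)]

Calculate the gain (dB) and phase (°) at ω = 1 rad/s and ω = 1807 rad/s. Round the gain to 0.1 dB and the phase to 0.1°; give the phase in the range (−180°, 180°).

At ω = 1 rad/s:
zero (1 + j1·1) = 1 + j1 → |·| ≈ 1.4142, ∠ ≈ 45.00°
zero (1 + j1·0.0005) = 1 + j0.0005 → |·| ≈ 1, ∠ ≈ 0.03°
pole (1 + j1·0.025) = 1 + j0.025 → |·| ≈ 1.0003, ∠ ≈ 1.43°
pole (1 + j1·0.005) = 1 + j0.005 → |·| ≈ 1, ∠ ≈ 0.29°
|T| = 0.5 · 1.4142 · 1 / (1.0003 · 1) ≈ 0.70689
Gain = 20 log₁₀(0.70689) ≈ -3.01 dB
∠T = (45.00° + 0.03°) − (1.43° + 0.29°) = 43.31°

At ω = 1807 rad/s:
zero (1 + j1807·1) = 1 + j1807 → |·| ≈ 1807, ∠ ≈ 89.97°
zero (1 + j1807·0.0005) = 1 + j0.9035 → |·| ≈ 1.3477, ∠ ≈ 42.10°
pole (1 + j1807·0.025) = 1 + j45.175 → |·| ≈ 45.186, ∠ ≈ 88.73°
pole (1 + j1807·0.005) = 1 + j9.035 → |·| ≈ 9.0902, ∠ ≈ 83.68°
|T| = 0.5 · 1807 · 1.3477 / (45.186 · 9.0902) ≈ 2.9644
Gain = 20 log₁₀(2.9644) ≈ 9.44 dB
∠T = (89.97° + 42.10°) − (88.73° + 83.68°) = -40.34°

ω = 1: -3.0 dB, 43.3°; ω = 1807: 9.4 dB, -40.3°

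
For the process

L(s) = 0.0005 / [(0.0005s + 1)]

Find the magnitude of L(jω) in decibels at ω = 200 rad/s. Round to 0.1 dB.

At ω = 200 rad/s:
pole (1 + j200·0.0005) = 1 + j0.1 → |·| ≈ 1.005, ∠ ≈ 5.71°
|L| = 0.0005 · 1 / (1.005) ≈ 0.00049751
Gain = 20 log₁₀(0.00049751) ≈ -66.06 dB

-66.1 dB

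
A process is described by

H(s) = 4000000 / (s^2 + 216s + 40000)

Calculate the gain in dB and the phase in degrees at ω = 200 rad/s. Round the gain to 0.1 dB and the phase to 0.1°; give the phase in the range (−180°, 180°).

39.3 dB, -90.0°

At s = jω = j200:
quadratic: (j200)² + 216·j200 + 40000 = 0 + j43200 → |·| ≈ 43200, ∠ ≈ 90.00°
|H| = 4000000 / 43200 ≈ 92.593
Gain = 20 log₁₀(92.593) ≈ 39.33 dB
∠H = 0.00° − 90.00° = -90.00°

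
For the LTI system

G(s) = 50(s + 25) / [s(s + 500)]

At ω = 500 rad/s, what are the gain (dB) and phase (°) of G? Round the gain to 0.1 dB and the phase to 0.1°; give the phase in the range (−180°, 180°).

At s = jω = j500:
zero (s+25): 25 + j500 → |·| = √(25²+500²) = √250625 ≈ 500.62, ∠ = arctan(500/25) ≈ 87.14°
pole (s+500): 500 + j500 → |·| = √(500²+500²) = √500000 ≈ 707.11, ∠ = arctan(500/500) ≈ 45.00°
pole at origin: |s| = 500, ∠ = 90.00° (in denominator)
|G| = 50 · 500.62 / 3.5356e+05 ≈ 0.070797
Gain = 20 log₁₀(0.070797) ≈ -23.00 dB
∠G = 87.14° − 135.00° = -47.86°

-23.0 dB, -47.9°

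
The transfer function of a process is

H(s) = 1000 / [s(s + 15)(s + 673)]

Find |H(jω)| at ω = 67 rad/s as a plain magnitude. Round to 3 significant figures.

At s = jω = j67:
pole (s+15): 15 + j67 → |·| = √(15²+67²) = √4714 ≈ 68.659, ∠ = arctan(67/15) ≈ 77.38°
pole (s+673): 673 + j67 → |·| = √(673²+67²) = √457418 ≈ 676.33, ∠ = arctan(67/673) ≈ 5.69°
pole at origin: |s| = 67, ∠ = 90.00° (in denominator)
|H| = 1000 / 3.1112e+06 ≈ 0.00032142

0.000321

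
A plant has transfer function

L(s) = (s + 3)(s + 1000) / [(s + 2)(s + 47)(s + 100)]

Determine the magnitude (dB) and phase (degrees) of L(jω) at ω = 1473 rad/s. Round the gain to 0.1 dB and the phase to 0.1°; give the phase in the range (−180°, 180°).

At s = jω = j1473:
zero (s+3): 3 + j1473 → |·| = √(3²+1473²) = √2169738 ≈ 1473, ∠ = arctan(1473/3) ≈ 89.88°
zero (s+1000): 1000 + j1473 → |·| = √(1000²+1473²) = √3169729 ≈ 1780.4, ∠ = arctan(1473/1000) ≈ 55.83°
pole (s+2): 2 + j1473 → |·| = √(2²+1473²) = √2169733 ≈ 1473, ∠ = arctan(1473/2) ≈ 89.92°
pole (s+47): 47 + j1473 → |·| = √(47²+1473²) = √2171938 ≈ 1473.7, ∠ = arctan(1473/47) ≈ 88.17°
pole (s+100): 100 + j1473 → |·| = √(100²+1473²) = √2179729 ≈ 1476.4, ∠ = arctan(1473/100) ≈ 86.12°
|L| = 1 · 2.6225e+06 / 3.2049e+09 ≈ 0.00081828
Gain = 20 log₁₀(0.00081828) ≈ -61.74 dB
∠L = 145.71° − 264.21° = -118.50°

-61.7 dB, -118.5°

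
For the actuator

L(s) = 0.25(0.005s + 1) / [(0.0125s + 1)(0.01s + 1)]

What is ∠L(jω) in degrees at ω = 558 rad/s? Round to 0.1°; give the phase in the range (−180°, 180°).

-91.4°

At ω = 558 rad/s:
zero (1 + j558·0.005) = 1 + j2.79 → |·| ≈ 2.9638, ∠ ≈ 70.28°
pole (1 + j558·0.0125) = 1 + j6.975 → |·| ≈ 7.0463, ∠ ≈ 81.84°
pole (1 + j558·0.01) = 1 + j5.58 → |·| ≈ 5.6689, ∠ ≈ 79.84°
∠L = (70.28°) − (81.84° + 79.84°) = -91.40°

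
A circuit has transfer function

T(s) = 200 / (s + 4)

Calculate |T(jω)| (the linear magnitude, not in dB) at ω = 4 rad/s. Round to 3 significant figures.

35.4

Substitute s = j4:
Numerator: 200 = 200 + j0
Denominator: (j4) + 4 = 4 + j4
|N| = √(200² + 0²) ≈ 200, ∠N ≈ 0.00°
|D| = √(4² + 4²) ≈ 5.6569, ∠D ≈ 45.00°
|T| = 200 / 5.6569 ≈ 35.355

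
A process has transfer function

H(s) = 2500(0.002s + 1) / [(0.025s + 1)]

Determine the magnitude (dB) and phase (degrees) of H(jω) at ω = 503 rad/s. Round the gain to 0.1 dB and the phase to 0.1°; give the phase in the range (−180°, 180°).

At ω = 503 rad/s:
zero (1 + j503·0.002) = 1 + j1.006 → |·| ≈ 1.4185, ∠ ≈ 45.17°
pole (1 + j503·0.025) = 1 + j12.575 → |·| ≈ 12.615, ∠ ≈ 85.45°
|H| = 2500 · 1.4185 / (12.615) ≈ 281.11
Gain = 20 log₁₀(281.11) ≈ 48.98 dB
∠H = (45.17°) − (85.45°) = -40.28°

49.0 dB, -40.3°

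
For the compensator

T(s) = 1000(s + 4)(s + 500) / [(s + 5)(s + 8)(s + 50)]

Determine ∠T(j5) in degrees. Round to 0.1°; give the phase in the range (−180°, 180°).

-30.8°

At s = jω = j5:
zero (s+4): 4 + j5 → |·| = √(4²+5²) = √41 ≈ 6.4031, ∠ = arctan(5/4) ≈ 51.34°
zero (s+500): 500 + j5 → |·| = √(500²+5²) = √250025 ≈ 500.02, ∠ = arctan(5/500) ≈ 0.57°
pole (s+5): 5 + j5 → |·| = √(5²+5²) = √50 ≈ 7.0711, ∠ = arctan(5/5) ≈ 45.00°
pole (s+8): 8 + j5 → |·| = √(8²+5²) = √89 ≈ 9.434, ∠ = arctan(5/8) ≈ 32.01°
pole (s+50): 50 + j5 → |·| = √(50²+5²) = √2525 ≈ 50.249, ∠ = arctan(5/50) ≈ 5.71°
∠T = 51.91° − 82.72° = -30.81°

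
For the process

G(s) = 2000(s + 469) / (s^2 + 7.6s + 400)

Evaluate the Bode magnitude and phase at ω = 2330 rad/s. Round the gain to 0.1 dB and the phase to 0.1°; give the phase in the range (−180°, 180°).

At s = jω = j2330:
zero (s+469): 469 + j2330 → |·| = √(469²+2330²) = √5648861 ≈ 2376.7, ∠ = arctan(2330/469) ≈ 78.62°
quadratic: (j2330)² + 7.6·j2330 + 400 = -5428500 + j17708 → |·| ≈ 5.4285e+06, ∠ ≈ 179.81°
|G| = 2000 · 2376.7 / 5.4285e+06 ≈ 0.87564
Gain = 20 log₁₀(0.87564) ≈ -1.15 dB
∠G = 78.62° − 179.81° = -101.19°

-1.2 dB, -101.2°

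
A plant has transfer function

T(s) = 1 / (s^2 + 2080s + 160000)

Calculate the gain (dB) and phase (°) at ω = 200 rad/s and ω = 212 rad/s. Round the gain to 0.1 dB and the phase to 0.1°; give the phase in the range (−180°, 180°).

ω = 200: -112.7 dB, -73.9°; ω = 212: -113.2 dB, -75.4°

Substitute s = j200:
Numerator: 1 = 1 + j0
Denominator: (j200)^2 + 2080(j200) + 160000 = 120000 + j416000
|N| = √(1² + 0²) ≈ 1, ∠N ≈ 0.00°
|D| = √(120000² + 416000²) ≈ 4.3296e+05, ∠D ≈ 73.91°
|T| = 1 / 4.3296e+05 ≈ 2.3097e-06
Gain = 20 log₁₀(2.3097e-06) ≈ -112.73 dB
∠T = 0.00° − 73.91° = -73.91°

Substitute s = j212:
Numerator: 1 = 1 + j0
Denominator: (j212)^2 + 2080(j212) + 160000 = 115056 + j440960
|N| = √(1² + 0²) ≈ 1, ∠N ≈ 0.00°
|D| = √(115056² + 440960²) ≈ 4.5572e+05, ∠D ≈ 75.38°
|T| = 1 / 4.5572e+05 ≈ 2.1943e-06
Gain = 20 log₁₀(2.1943e-06) ≈ -113.17 dB
∠T = 0.00° − 75.38° = -75.38°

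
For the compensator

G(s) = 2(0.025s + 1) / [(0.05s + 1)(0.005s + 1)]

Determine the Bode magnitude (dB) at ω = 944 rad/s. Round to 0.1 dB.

-13.7 dB

At ω = 944 rad/s:
zero (1 + j944·0.025) = 1 + j23.6 → |·| ≈ 23.621, ∠ ≈ 87.57°
pole (1 + j944·0.05) = 1 + j47.2 → |·| ≈ 47.211, ∠ ≈ 88.79°
pole (1 + j944·0.005) = 1 + j4.72 → |·| ≈ 4.8248, ∠ ≈ 78.04°
|G| = 2 · 23.621 / (47.211 · 4.8248) ≈ 0.2074
Gain = 20 log₁₀(0.2074) ≈ -13.66 dB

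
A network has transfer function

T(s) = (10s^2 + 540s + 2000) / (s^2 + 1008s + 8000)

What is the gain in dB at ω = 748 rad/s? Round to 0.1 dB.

Substitute s = j748:
Numerator: 10(j748)^2 + 540(j748) + 2000 = -5593040 + j403920
Denominator: (j748)^2 + 1008(j748) + 8000 = -551504 + j753984
|N| = √(5593040² + 403920²) ≈ 5.6076e+06, ∠N ≈ 175.87°
|D| = √(551504² + 753984²) ≈ 9.3416e+05, ∠D ≈ 126.18°
|T| = 5.6076e+06 / 9.3416e+05 ≈ 6.0028
Gain = 20 log₁₀(6.0028) ≈ 15.57 dB

15.6 dB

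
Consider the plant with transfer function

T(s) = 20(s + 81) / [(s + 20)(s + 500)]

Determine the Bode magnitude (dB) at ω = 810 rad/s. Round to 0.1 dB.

At s = jω = j810:
zero (s+81): 81 + j810 → |·| = √(81²+810²) = √662661 ≈ 814.04, ∠ = arctan(810/81) ≈ 84.29°
pole (s+20): 20 + j810 → |·| = √(20²+810²) = √656500 ≈ 810.25, ∠ = arctan(810/20) ≈ 88.59°
pole (s+500): 500 + j810 → |·| = √(500²+810²) = √906100 ≈ 951.89, ∠ = arctan(810/500) ≈ 58.31°
|T| = 20 · 814.04 / 7.7127e+05 ≈ 0.021109
Gain = 20 log₁₀(0.021109) ≈ -33.51 dB

-33.5 dB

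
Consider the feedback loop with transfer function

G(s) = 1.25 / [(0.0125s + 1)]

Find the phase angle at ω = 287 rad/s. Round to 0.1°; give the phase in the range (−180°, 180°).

At ω = 287 rad/s:
pole (1 + j287·0.0125) = 1 + j3.5875 → |·| ≈ 3.7243, ∠ ≈ 74.42°
∠G = (0°) − (74.42°) = -74.42°

-74.4°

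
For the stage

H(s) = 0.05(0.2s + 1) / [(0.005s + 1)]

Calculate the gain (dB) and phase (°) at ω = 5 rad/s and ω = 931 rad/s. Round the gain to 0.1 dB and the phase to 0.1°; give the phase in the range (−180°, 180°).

ω = 5: -23.0 dB, 43.6°; ω = 931: 5.8 dB, 11.8°

At ω = 5 rad/s:
zero (1 + j5·0.2) = 1 + j1 → |·| ≈ 1.4142, ∠ ≈ 45.00°
pole (1 + j5·0.005) = 1 + j0.025 → |·| ≈ 1.0003, ∠ ≈ 1.43°
|H| = 0.05 · 1.4142 / (1.0003) ≈ 0.070689
Gain = 20 log₁₀(0.070689) ≈ -23.01 dB
∠H = (45.00°) − (1.43°) = 43.57°

At ω = 931 rad/s:
zero (1 + j931·0.2) = 1 + j186.2 → |·| ≈ 186.2, ∠ ≈ 89.69°
pole (1 + j931·0.005) = 1 + j4.655 → |·| ≈ 4.7612, ∠ ≈ 77.88°
|H| = 0.05 · 186.2 / (4.7612) ≈ 1.9554
Gain = 20 log₁₀(1.9554) ≈ 5.82 dB
∠H = (89.69°) − (77.88°) = 11.81°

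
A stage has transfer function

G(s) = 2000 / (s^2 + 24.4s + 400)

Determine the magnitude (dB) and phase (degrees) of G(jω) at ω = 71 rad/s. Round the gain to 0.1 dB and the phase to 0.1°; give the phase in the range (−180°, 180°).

-7.9 dB, -159.5°

At s = jω = j71:
quadratic: (j71)² + 24.4·j71 + 400 = -4641 + j1732.4 → |·| ≈ 4953.8, ∠ ≈ 159.53°
|G| = 2000 / 4953.8 ≈ 0.40373
Gain = 20 log₁₀(0.40373) ≈ -7.88 dB
∠G = 0.00° − 159.53° = -159.53°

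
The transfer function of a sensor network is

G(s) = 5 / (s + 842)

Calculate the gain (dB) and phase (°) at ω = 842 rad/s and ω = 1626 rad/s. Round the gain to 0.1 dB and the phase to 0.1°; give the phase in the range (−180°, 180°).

ω = 842: -47.5 dB, -45.0°; ω = 1626: -51.3 dB, -62.6°

At s = jω = j842:
pole (s+842): 842 + j842 → |·| = √(842²+842²) = √1417928 ≈ 1190.8, ∠ = arctan(842/842) ≈ 45.00°
|G| = 5 / 1190.8 ≈ 0.0041989
Gain = 20 log₁₀(0.0041989) ≈ -47.54 dB
∠G = 0.00° − 45.00° = -45.00°

At s = jω = j1626:
pole (s+842): 842 + j1626 → |·| = √(842²+1626²) = √3352840 ≈ 1831.1, ∠ = arctan(1626/842) ≈ 62.62°
|G| = 5 / 1831.1 ≈ 0.0027306
Gain = 20 log₁₀(0.0027306) ≈ -51.27 dB
∠G = 0.00° − 62.62° = -62.62°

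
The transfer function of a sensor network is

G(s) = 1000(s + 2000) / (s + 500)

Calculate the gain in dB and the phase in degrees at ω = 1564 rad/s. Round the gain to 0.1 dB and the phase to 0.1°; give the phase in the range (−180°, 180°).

63.8 dB, -34.2°

At s = jω = j1564:
zero (s+2000): 2000 + j1564 → |·| = √(2000²+1564²) = √6446096 ≈ 2538.9, ∠ = arctan(1564/2000) ≈ 38.03°
pole (s+500): 500 + j1564 → |·| = √(500²+1564²) = √2696096 ≈ 1642, ∠ = arctan(1564/500) ≈ 72.27°
|G| = 1000 · 2538.9 / 1642 ≈ 1546.2
Gain = 20 log₁₀(1546.2) ≈ 63.79 dB
∠G = 38.03° − 72.27° = -34.24°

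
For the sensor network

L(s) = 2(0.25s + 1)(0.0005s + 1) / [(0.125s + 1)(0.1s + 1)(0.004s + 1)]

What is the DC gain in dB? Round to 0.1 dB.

L(0) = 2 · 1 / 1 = 2
20 log₁₀(2) ≈ 6.02 dB

6.0 dB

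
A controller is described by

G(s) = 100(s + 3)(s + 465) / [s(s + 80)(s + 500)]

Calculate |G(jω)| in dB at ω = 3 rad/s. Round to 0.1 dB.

4.3 dB

At s = jω = j3:
zero (s+3): 3 + j3 → |·| = √(3²+3²) = √18 ≈ 4.2426, ∠ = arctan(3/3) ≈ 45.00°
zero (s+465): 465 + j3 → |·| = √(465²+3²) = √216234 ≈ 465.01, ∠ = arctan(3/465) ≈ 0.37°
pole (s+80): 80 + j3 → |·| = √(80²+3²) = √6409 ≈ 80.056, ∠ = arctan(3/80) ≈ 2.15°
pole (s+500): 500 + j3 → |·| = √(500²+3²) = √250009 ≈ 500.01, ∠ = arctan(3/500) ≈ 0.34°
pole at origin: |s| = 3, ∠ = 90.00° (in denominator)
|G| = 100 · 1972.9 / 1.2009e+05 ≈ 1.6429
Gain = 20 log₁₀(1.6429) ≈ 4.31 dB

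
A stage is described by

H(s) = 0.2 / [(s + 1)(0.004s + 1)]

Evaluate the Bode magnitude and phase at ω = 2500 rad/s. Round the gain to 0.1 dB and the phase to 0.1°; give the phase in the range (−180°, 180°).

-102.0 dB, -174.3°

At ω = 2500 rad/s:
pole (1 + j2500·1) = 1 + j2500 → |·| ≈ 2500, ∠ ≈ 89.98°
pole (1 + j2500·0.004) = 1 + j10 → |·| ≈ 10.05, ∠ ≈ 84.29°
|H| = 0.2 · 1 / (2500 · 10.05) ≈ 7.9602e-06
Gain = 20 log₁₀(7.9602e-06) ≈ -101.98 dB
∠H = (0°) − (89.98° + 84.29°) = -174.27°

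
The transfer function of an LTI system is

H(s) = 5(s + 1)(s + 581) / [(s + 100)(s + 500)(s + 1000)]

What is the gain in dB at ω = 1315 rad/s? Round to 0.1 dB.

At s = jω = j1315:
zero (s+1): 1 + j1315 → |·| = √(1²+1315²) = √1729226 ≈ 1315, ∠ = arctan(1315/1) ≈ 89.96°
zero (s+581): 581 + j1315 → |·| = √(581²+1315²) = √2066786 ≈ 1437.6, ∠ = arctan(1315/581) ≈ 66.16°
pole (s+100): 100 + j1315 → |·| = √(100²+1315²) = √1739225 ≈ 1318.8, ∠ = arctan(1315/100) ≈ 85.65°
pole (s+500): 500 + j1315 → |·| = √(500²+1315²) = √1979225 ≈ 1406.8, ∠ = arctan(1315/500) ≈ 69.18°
pole (s+1000): 1000 + j1315 → |·| = √(1000²+1315²) = √2729225 ≈ 1652, ∠ = arctan(1315/1000) ≈ 52.75°
|H| = 5 · 1.8904e+06 / 3.0649e+09 ≈ 0.003084
Gain = 20 log₁₀(0.003084) ≈ -50.22 dB

-50.2 dB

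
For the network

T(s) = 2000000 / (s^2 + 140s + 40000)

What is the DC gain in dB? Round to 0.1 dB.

34.0 dB

T(0) = 2000000 / 40000 = 50
20 log₁₀(50) ≈ 33.98 dB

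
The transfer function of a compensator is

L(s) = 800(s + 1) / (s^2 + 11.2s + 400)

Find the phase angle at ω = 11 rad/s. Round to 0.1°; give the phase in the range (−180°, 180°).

61.0°

At s = jω = j11:
zero (s+1): 1 + j11 → |·| = √(1²+11²) = √122 ≈ 11.045, ∠ = arctan(11/1) ≈ 84.81°
quadratic: (j11)² + 11.2·j11 + 400 = 279 + j123.2 → |·| ≈ 304.99, ∠ ≈ 23.83°
∠L = 84.81° − 23.83° = 60.98°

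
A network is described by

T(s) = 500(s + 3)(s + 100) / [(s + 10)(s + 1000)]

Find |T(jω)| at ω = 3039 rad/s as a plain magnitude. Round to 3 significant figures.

At s = jω = j3039:
zero (s+3): 3 + j3039 → |·| = √(3²+3039²) = √9235530 ≈ 3039, ∠ = arctan(3039/3) ≈ 89.94°
zero (s+100): 100 + j3039 → |·| = √(100²+3039²) = √9245521 ≈ 3040.6, ∠ = arctan(3039/100) ≈ 88.12°
pole (s+10): 10 + j3039 → |·| = √(10²+3039²) = √9235621 ≈ 3039, ∠ = arctan(3039/10) ≈ 89.81°
pole (s+1000): 1000 + j3039 → |·| = √(1000²+3039²) = √10235521 ≈ 3199.3, ∠ = arctan(3039/1000) ≈ 71.79°
|T| = 500 · 9.2404e+06 / 9.7227e+06 ≈ 475.2

475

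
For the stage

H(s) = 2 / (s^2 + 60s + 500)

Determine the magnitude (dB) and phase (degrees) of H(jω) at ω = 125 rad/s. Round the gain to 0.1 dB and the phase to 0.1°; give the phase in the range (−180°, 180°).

Substitute s = j125:
Numerator: 2 = 2 + j0
Denominator: (j125)^2 + 60(j125) + 500 = -15125 + j7500
|N| = √(2² + 0²) ≈ 2, ∠N ≈ 0.00°
|D| = √(15125² + 7500²) ≈ 16882, ∠D ≈ 153.62°
|H| = 2 / 16882 ≈ 0.00011847
Gain = 20 log₁₀(0.00011847) ≈ -78.53 dB
∠H = 0.00° − 153.62° = -153.62°

-78.5 dB, -153.6°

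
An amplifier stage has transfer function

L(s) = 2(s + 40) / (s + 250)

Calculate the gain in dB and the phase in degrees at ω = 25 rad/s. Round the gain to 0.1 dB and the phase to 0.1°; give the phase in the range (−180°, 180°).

-8.5 dB, 26.3°

At s = jω = j25:
zero (s+40): 40 + j25 → |·| = √(40²+25²) = √2225 ≈ 47.17, ∠ = arctan(25/40) ≈ 32.01°
pole (s+250): 250 + j25 → |·| = √(250²+25²) = √63125 ≈ 251.25, ∠ = arctan(25/250) ≈ 5.71°
|L| = 2 · 47.17 / 251.25 ≈ 0.37548
Gain = 20 log₁₀(0.37548) ≈ -8.51 dB
∠L = 32.01° − 5.71° = 26.30°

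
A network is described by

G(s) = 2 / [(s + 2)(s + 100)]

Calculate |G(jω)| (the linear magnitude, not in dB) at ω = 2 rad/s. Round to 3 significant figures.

At s = jω = j2:
pole (s+2): 2 + j2 → |·| = √(2²+2²) = √8 ≈ 2.8284, ∠ = arctan(2/2) ≈ 45.00°
pole (s+100): 100 + j2 → |·| = √(100²+2²) = √10004 ≈ 100.02, ∠ = arctan(2/100) ≈ 1.15°
|G| = 2 / 282.9 ≈ 0.0070696

0.00707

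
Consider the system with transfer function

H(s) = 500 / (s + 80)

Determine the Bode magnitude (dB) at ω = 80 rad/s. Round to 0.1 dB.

Substitute s = j80:
Numerator: 500 = 500 + j0
Denominator: (j80) + 80 = 80 + j80
|N| = √(500² + 0²) ≈ 500, ∠N ≈ 0.00°
|D| = √(80² + 80²) ≈ 113.14, ∠D ≈ 45.00°
|H| = 500 / 113.14 ≈ 4.4193
Gain = 20 log₁₀(4.4193) ≈ 12.91 dB

12.9 dB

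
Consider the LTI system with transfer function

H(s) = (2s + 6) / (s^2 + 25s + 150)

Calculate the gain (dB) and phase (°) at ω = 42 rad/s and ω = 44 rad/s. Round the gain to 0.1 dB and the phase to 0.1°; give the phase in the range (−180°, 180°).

ω = 42: -27.2 dB, -61.0°; ω = 44: -27.5 dB, -62.3°

Substitute s = j42:
Numerator: 2(j42) + 6 = 6 + j84
Denominator: (j42)^2 + 25(j42) + 150 = -1614 + j1050
|N| = √(6² + 84²) ≈ 84.214, ∠N ≈ 85.91°
|D| = √(1614² + 1050²) ≈ 1925.5, ∠D ≈ 146.95°
|H| = 84.214 / 1925.5 ≈ 0.043736
Gain = 20 log₁₀(0.043736) ≈ -27.18 dB
∠H = 85.91° − 146.95° = -61.04°

Substitute s = j44:
Numerator: 2(j44) + 6 = 6 + j88
Denominator: (j44)^2 + 25(j44) + 150 = -1786 + j1100
|N| = √(6² + 88²) ≈ 88.204, ∠N ≈ 86.10°
|D| = √(1786² + 1100²) ≈ 2097.6, ∠D ≈ 148.37°
|H| = 88.204 / 2097.6 ≈ 0.04205
Gain = 20 log₁₀(0.04205) ≈ -27.52 dB
∠H = 86.10° − 148.37° = -62.27°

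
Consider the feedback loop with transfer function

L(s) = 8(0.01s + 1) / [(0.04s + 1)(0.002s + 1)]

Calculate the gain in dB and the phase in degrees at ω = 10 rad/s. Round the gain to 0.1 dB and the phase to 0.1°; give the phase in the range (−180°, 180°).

17.5 dB, -17.2°

At ω = 10 rad/s:
zero (1 + j10·0.01) = 1 + j0.1 → |·| ≈ 1.005, ∠ ≈ 5.71°
pole (1 + j10·0.04) = 1 + j0.4 → |·| ≈ 1.077, ∠ ≈ 21.80°
pole (1 + j10·0.002) = 1 + j0.02 → |·| ≈ 1.0002, ∠ ≈ 1.15°
|L| = 8 · 1.005 / (1.077 · 1.0002) ≈ 7.4637
Gain = 20 log₁₀(7.4637) ≈ 17.46 dB
∠L = (5.71°) − (21.80° + 1.15°) = -17.24°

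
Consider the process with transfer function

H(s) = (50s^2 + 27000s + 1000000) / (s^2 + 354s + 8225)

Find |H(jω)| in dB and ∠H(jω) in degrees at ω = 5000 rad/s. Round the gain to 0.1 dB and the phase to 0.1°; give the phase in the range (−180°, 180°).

Substitute s = j5000:
Numerator: 50(j5000)^2 + 27000(j5000) + 1000000 = -1249000000 + j135000000
Denominator: (j5000)^2 + 354(j5000) + 8225 = -24991775 + j1770000
|N| = √(1249000000² + 135000000²) ≈ 1.2563e+09, ∠N ≈ 173.83°
|D| = √(24991775² + 1770000²) ≈ 2.5054e+07, ∠D ≈ 175.95°
|H| = 1.2563e+09 / 2.5054e+07 ≈ 50.144
Gain = 20 log₁₀(50.144) ≈ 34.00 dB
∠H = 173.83° − 175.95° = -2.12°

34.0 dB, -2.1°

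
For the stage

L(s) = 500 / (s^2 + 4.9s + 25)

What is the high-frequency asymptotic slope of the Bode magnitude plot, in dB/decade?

Each pole contributes −20 dB/decade at high frequency; each zero contributes +20 dB/decade.
Net: 0 zero(s) − 2 pole(s) → -40 dB/decade.

-40 dB/decade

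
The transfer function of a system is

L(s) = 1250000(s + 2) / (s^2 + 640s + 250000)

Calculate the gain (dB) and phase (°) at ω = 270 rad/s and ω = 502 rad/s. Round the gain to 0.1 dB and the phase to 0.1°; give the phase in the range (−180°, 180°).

At s = jω = j270:
zero (s+2): 2 + j270 → |·| = √(2²+270²) = √72904 ≈ 270.01, ∠ = arctan(270/2) ≈ 89.58°
quadratic: (j270)² + 640·j270 + 250000 = 177100 + j172800 → |·| ≈ 2.4744e+05, ∠ ≈ 44.30°
|L| = 1250000 · 270.01 / 2.4744e+05 ≈ 1364
Gain = 20 log₁₀(1364) ≈ 62.70 dB
∠L = 89.58° − 44.30° = 45.28°

At s = jω = j502:
zero (s+2): 2 + j502 → |·| = √(2²+502²) = √252008 ≈ 502, ∠ = arctan(502/2) ≈ 89.77°
quadratic: (j502)² + 640·j502 + 250000 = -2004 + j321280 → |·| ≈ 3.2129e+05, ∠ ≈ 90.36°
|L| = 1250000 · 502 / 3.2129e+05 ≈ 1953.1
Gain = 20 log₁₀(1953.1) ≈ 65.81 dB
∠L = 89.77° − 90.36° = -0.59°

ω = 270: 62.7 dB, 45.3°; ω = 502: 65.8 dB, -0.6°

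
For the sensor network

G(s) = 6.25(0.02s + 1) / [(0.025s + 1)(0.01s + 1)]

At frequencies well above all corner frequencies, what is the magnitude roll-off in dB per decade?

-20 dB/decade

Each pole contributes −20 dB/decade at high frequency; each zero contributes +20 dB/decade.
Net: 1 zero(s) − 2 pole(s) → -20 dB/decade.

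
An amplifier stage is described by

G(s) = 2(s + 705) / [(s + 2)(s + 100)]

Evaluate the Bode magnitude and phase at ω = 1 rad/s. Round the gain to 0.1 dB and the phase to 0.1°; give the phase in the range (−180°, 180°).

16.0 dB, -27.1°

At s = jω = j1:
zero (s+705): 705 + j1 → |·| = √(705²+1²) = √497026 ≈ 705, ∠ = arctan(1/705) ≈ 0.08°
pole (s+2): 2 + j1 → |·| = √(2²+1²) = √5 ≈ 2.2361, ∠ = arctan(1/2) ≈ 26.57°
pole (s+100): 100 + j1 → |·| = √(100²+1²) = √10001 ≈ 100, ∠ = arctan(1/100) ≈ 0.57°
|G| = 2 · 705 / 223.61 ≈ 6.3056
Gain = 20 log₁₀(6.3056) ≈ 15.99 dB
∠G = 0.08° − 27.14° = -27.06°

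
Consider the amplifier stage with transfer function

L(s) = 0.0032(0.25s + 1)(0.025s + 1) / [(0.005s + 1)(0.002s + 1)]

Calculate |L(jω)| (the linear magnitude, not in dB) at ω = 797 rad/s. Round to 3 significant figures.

1.65

At ω = 797 rad/s:
zero (1 + j797·0.25) = 1 + j199.25 → |·| ≈ 199.25, ∠ ≈ 89.71°
zero (1 + j797·0.025) = 1 + j19.925 → |·| ≈ 19.95, ∠ ≈ 87.13°
pole (1 + j797·0.005) = 1 + j3.985 → |·| ≈ 4.1086, ∠ ≈ 75.91°
pole (1 + j797·0.002) = 1 + j1.594 → |·| ≈ 1.8817, ∠ ≈ 57.90°
|L| = 0.0032 · 199.25 · 19.95 / (4.1086 · 1.8817) ≈ 1.6453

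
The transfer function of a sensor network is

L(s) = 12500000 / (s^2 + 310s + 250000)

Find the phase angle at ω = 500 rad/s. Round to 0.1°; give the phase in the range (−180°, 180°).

At s = jω = j500:
quadratic: (j500)² + 310·j500 + 250000 = 0 + j155000 → |·| ≈ 1.55e+05, ∠ ≈ 90.00°
∠L = 0.00° − 90.00° = -90.00°

-90.0°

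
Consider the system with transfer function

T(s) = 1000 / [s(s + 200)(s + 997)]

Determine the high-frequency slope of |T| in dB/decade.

Each pole contributes −20 dB/decade at high frequency; each zero contributes +20 dB/decade.
Net: 0 zero(s) − 3 pole(s) → -60 dB/decade.

-60 dB/decade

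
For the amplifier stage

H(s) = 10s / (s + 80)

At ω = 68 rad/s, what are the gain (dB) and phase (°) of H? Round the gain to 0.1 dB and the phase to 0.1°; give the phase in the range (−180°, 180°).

At s = jω = j68:
zero at origin: s = j68 → |·| = 68, ∠ = 90.00°
pole (s+80): 80 + j68 → |·| = √(80²+68²) = √11024 ≈ 105, ∠ = arctan(68/80) ≈ 40.36°
|H| = 10 · 68 / 105 ≈ 6.4762
Gain = 20 log₁₀(6.4762) ≈ 16.23 dB
∠H = 90.00° − 40.36° = 49.64°

16.2 dB, 49.6°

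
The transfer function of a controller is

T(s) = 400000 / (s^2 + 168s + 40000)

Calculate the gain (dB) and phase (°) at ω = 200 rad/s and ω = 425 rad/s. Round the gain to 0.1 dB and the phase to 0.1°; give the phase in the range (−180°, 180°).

ω = 200: 21.5 dB, -90.0°; ω = 425: 8.1 dB, -153.1°

At s = jω = j200:
quadratic: (j200)² + 168·j200 + 40000 = 0 + j33600 → |·| ≈ 33600, ∠ ≈ 90.00°
|T| = 400000 / 33600 ≈ 11.905
Gain = 20 log₁₀(11.905) ≈ 21.51 dB
∠T = 0.00° − 90.00° = -90.00°

At s = jω = j425:
quadratic: (j425)² + 168·j425 + 40000 = -140625 + j71400 → |·| ≈ 1.5771e+05, ∠ ≈ 153.08°
|T| = 400000 / 1.5771e+05 ≈ 2.5363
Gain = 20 log₁₀(2.5363) ≈ 8.08 dB
∠T = 0.00° − 153.08° = -153.08°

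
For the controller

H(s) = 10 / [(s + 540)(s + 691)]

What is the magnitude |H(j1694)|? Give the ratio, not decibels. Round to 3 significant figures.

At s = jω = j1694:
pole (s+540): 540 + j1694 → |·| = √(540²+1694²) = √3161236 ≈ 1778, ∠ = arctan(1694/540) ≈ 72.32°
pole (s+691): 691 + j1694 → |·| = √(691²+1694²) = √3347117 ≈ 1829.5, ∠ = arctan(1694/691) ≈ 67.81°
|H| = 10 / 3.2529e+06 ≈ 3.0742e-06

3.07e-06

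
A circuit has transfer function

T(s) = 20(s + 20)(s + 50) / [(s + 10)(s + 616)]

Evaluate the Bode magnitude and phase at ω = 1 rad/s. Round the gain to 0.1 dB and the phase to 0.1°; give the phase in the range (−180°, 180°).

At s = jω = j1:
zero (s+20): 20 + j1 → |·| = √(20²+1²) = √401 ≈ 20.025, ∠ = arctan(1/20) ≈ 2.86°
zero (s+50): 50 + j1 → |·| = √(50²+1²) = √2501 ≈ 50.01, ∠ = arctan(1/50) ≈ 1.15°
pole (s+10): 10 + j1 → |·| = √(10²+1²) = √101 ≈ 10.05, ∠ = arctan(1/10) ≈ 5.71°
pole (s+616): 616 + j1 → |·| = √(616²+1²) = √379457 ≈ 616, ∠ = arctan(1/616) ≈ 0.09°
|T| = 20 · 1001.5 / 6190.8 ≈ 3.2354
Gain = 20 log₁₀(3.2354) ≈ 10.20 dB
∠T = 4.01° − 5.80° = -1.79°

10.2 dB, -1.8°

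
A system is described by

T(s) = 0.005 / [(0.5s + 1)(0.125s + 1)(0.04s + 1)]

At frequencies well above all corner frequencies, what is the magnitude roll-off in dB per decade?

-60 dB/decade

Each pole contributes −20 dB/decade at high frequency; each zero contributes +20 dB/decade.
Net: 0 zero(s) − 3 pole(s) → -60 dB/decade.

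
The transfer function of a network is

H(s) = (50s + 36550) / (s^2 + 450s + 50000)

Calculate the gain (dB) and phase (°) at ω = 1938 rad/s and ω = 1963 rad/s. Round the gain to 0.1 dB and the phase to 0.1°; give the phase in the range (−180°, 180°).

Substitute s = j1938:
Numerator: 50(j1938) + 36550 = 36550 + j96900
Denominator: (j1938)^2 + 450(j1938) + 50000 = -3705844 + j872100
|N| = √(36550² + 96900²) ≈ 1.0356e+05, ∠N ≈ 69.33°
|D| = √(3705844² + 872100²) ≈ 3.8071e+06, ∠D ≈ 166.76°
|H| = 1.0356e+05 / 3.8071e+06 ≈ 0.027202
Gain = 20 log₁₀(0.027202) ≈ -31.31 dB
∠H = 69.33° − 166.76° = -97.43°

Substitute s = j1963:
Numerator: 50(j1963) + 36550 = 36550 + j98150
Denominator: (j1963)^2 + 450(j1963) + 50000 = -3803369 + j883350
|N| = √(36550² + 98150²) ≈ 1.0473e+05, ∠N ≈ 69.58°
|D| = √(3803369² + 883350²) ≈ 3.9046e+06, ∠D ≈ 166.92°
|H| = 1.0473e+05 / 3.9046e+06 ≈ 0.026822
Gain = 20 log₁₀(0.026822) ≈ -31.43 dB
∠H = 69.58° − 166.92° = -97.34°

ω = 1938: -31.3 dB, -97.4°; ω = 1963: -31.4 dB, -97.3°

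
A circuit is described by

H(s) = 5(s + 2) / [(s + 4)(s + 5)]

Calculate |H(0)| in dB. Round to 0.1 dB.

H(0) = 5·2 / (4·5) = 0.5
20 log₁₀(0.5) ≈ -6.02 dB

-6.0 dB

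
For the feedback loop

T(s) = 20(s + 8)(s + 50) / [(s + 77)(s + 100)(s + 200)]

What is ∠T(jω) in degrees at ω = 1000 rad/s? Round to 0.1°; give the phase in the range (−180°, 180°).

-71.9°

At s = jω = j1000:
zero (s+8): 8 + j1000 → |·| = √(8²+1000²) = √1000064 ≈ 1000, ∠ = arctan(1000/8) ≈ 89.54°
zero (s+50): 50 + j1000 → |·| = √(50²+1000²) = √1002500 ≈ 1001.2, ∠ = arctan(1000/50) ≈ 87.14°
pole (s+77): 77 + j1000 → |·| = √(77²+1000²) = √1005929 ≈ 1003, ∠ = arctan(1000/77) ≈ 85.60°
pole (s+100): 100 + j1000 → |·| = √(100²+1000²) = √1010000 ≈ 1005, ∠ = arctan(1000/100) ≈ 84.29°
pole (s+200): 200 + j1000 → |·| = √(200²+1000²) = √1040000 ≈ 1019.8, ∠ = arctan(1000/200) ≈ 78.69°
∠T = 176.68° − 248.58° = -71.90°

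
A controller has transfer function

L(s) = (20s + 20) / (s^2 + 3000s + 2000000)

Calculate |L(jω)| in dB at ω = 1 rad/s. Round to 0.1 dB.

Substitute s = j1:
Numerator: 20(j1) + 20 = 20 + j20
Denominator: (j1)^2 + 3000(j1) + 2000000 = 1999999 + j3000
|N| = √(20² + 20²) ≈ 28.284, ∠N ≈ 45.00°
|D| = √(1999999² + 3000²) ≈ 2e+06, ∠D ≈ 0.09°
|L| = 28.284 / 2e+06 ≈ 1.4142e-05
Gain = 20 log₁₀(1.4142e-05) ≈ -96.99 dB

-97.0 dB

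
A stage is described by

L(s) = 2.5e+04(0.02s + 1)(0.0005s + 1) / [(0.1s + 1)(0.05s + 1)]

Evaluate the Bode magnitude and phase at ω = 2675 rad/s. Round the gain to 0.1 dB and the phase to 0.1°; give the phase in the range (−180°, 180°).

35.9 dB, -37.2°

At ω = 2675 rad/s:
zero (1 + j2675·0.02) = 1 + j53.5 → |·| ≈ 53.509, ∠ ≈ 88.93°
zero (1 + j2675·0.0005) = 1 + j1.3375 → |·| ≈ 1.67, ∠ ≈ 53.22°
pole (1 + j2675·0.1) = 1 + j267.5 → |·| ≈ 267.5, ∠ ≈ 89.79°
pole (1 + j2675·0.05) = 1 + j133.75 → |·| ≈ 133.75, ∠ ≈ 89.57°
|L| = 2.5e+04 · 53.509 · 1.67 / (267.5 · 133.75) ≈ 62.44
Gain = 20 log₁₀(62.44) ≈ 35.91 dB
∠L = (88.93° + 53.22°) − (89.79° + 89.57°) = -37.21°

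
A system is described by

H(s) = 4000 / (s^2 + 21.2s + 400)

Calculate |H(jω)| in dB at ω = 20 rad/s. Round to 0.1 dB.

At s = jω = j20:
quadratic: (j20)² + 21.2·j20 + 400 = 0 + j424 → |·| ≈ 424, ∠ ≈ 90.00°
|H| = 4000 / 424 ≈ 9.434
Gain = 20 log₁₀(9.434) ≈ 19.49 dB

19.5 dB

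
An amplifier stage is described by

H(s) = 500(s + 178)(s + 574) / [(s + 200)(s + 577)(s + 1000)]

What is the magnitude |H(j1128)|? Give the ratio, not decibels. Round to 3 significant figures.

0.330

At s = jω = j1128:
zero (s+178): 178 + j1128 → |·| = √(178²+1128²) = √1304068 ≈ 1142, ∠ = arctan(1128/178) ≈ 81.03°
zero (s+574): 574 + j1128 → |·| = √(574²+1128²) = √1601860 ≈ 1265.6, ∠ = arctan(1128/574) ≈ 63.03°
pole (s+200): 200 + j1128 → |·| = √(200²+1128²) = √1312384 ≈ 1145.6, ∠ = arctan(1128/200) ≈ 79.95°
pole (s+577): 577 + j1128 → |·| = √(577²+1128²) = √1605313 ≈ 1267, ∠ = arctan(1128/577) ≈ 62.91°
pole (s+1000): 1000 + j1128 → |·| = √(1000²+1128²) = √2272384 ≈ 1507.4, ∠ = arctan(1128/1000) ≈ 48.44°
|H| = 500 · 1.4453e+06 / 2.188e+09 ≈ 0.33028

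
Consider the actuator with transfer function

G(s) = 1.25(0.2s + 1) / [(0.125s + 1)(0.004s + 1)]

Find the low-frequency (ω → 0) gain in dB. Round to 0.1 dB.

1.9 dB

G(0) = 1.25 · 1 / 1 = 1.25
20 log₁₀(1.25) ≈ 1.94 dB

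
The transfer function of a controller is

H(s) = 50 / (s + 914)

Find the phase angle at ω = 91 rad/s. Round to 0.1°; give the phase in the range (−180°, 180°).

At s = jω = j91:
pole (s+914): 914 + j91 → |·| = √(914²+91²) = √843677 ≈ 918.52, ∠ = arctan(91/914) ≈ 5.69°
∠H = 0.00° − 5.69° = -5.69°

-5.7°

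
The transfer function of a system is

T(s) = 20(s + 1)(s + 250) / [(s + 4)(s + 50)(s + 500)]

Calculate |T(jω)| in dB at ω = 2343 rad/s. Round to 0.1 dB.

-41.5 dB

At s = jω = j2343:
zero (s+1): 1 + j2343 → |·| = √(1²+2343²) = √5489650 ≈ 2343, ∠ = arctan(2343/1) ≈ 89.98°
zero (s+250): 250 + j2343 → |·| = √(250²+2343²) = √5552149 ≈ 2356.3, ∠ = arctan(2343/250) ≈ 83.91°
pole (s+4): 4 + j2343 → |·| = √(4²+2343²) = √5489665 ≈ 2343, ∠ = arctan(2343/4) ≈ 89.90°
pole (s+50): 50 + j2343 → |·| = √(50²+2343²) = √5492149 ≈ 2343.5, ∠ = arctan(2343/50) ≈ 88.78°
pole (s+500): 500 + j2343 → |·| = √(500²+2343²) = √5739649 ≈ 2395.8, ∠ = arctan(2343/500) ≈ 77.95°
|T| = 20 · 5.5208e+06 / 1.3155e+10 ≈ 0.0083935
Gain = 20 log₁₀(0.0083935) ≈ -41.52 dB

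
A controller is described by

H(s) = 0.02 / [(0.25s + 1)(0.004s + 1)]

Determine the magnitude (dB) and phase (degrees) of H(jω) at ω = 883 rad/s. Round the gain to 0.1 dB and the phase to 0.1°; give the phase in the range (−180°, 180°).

-92.2 dB, -163.9°

At ω = 883 rad/s:
pole (1 + j883·0.25) = 1 + j220.75 → |·| ≈ 220.75, ∠ ≈ 89.74°
pole (1 + j883·0.004) = 1 + j3.532 → |·| ≈ 3.6708, ∠ ≈ 74.19°
|H| = 0.02 · 1 / (220.75 · 3.6708) ≈ 2.4681e-05
Gain = 20 log₁₀(2.4681e-05) ≈ -92.15 dB
∠H = (0°) − (89.74° + 74.19°) = -163.93°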